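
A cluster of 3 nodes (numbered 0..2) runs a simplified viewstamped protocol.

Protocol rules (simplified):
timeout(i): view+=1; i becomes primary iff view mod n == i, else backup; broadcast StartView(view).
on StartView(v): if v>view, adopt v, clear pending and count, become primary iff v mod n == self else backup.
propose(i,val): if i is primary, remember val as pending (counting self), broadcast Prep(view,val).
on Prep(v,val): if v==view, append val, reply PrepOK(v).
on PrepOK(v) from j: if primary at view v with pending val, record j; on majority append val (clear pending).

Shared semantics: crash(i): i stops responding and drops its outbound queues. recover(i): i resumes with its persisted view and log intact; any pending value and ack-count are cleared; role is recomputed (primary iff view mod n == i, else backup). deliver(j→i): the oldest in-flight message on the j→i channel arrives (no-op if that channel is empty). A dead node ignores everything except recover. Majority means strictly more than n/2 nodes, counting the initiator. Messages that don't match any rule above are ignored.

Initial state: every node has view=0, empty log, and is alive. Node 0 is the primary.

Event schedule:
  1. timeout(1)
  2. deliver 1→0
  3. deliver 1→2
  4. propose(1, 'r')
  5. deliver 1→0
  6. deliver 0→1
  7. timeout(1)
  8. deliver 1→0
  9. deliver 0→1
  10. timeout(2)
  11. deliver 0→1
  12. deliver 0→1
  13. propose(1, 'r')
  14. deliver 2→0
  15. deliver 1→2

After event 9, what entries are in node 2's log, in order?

empty

e1 timeout(1): 1[prim,v=1,-]
e2 deliver 1→0: 0[back,v=1,-]
e3 deliver 1→2: 2[back,v=1,-]
e4 propose(1,'r'): ·
e5 deliver 1→0: 0[back,v=1,r]
e6 deliver 0→1: 1[prim,v=1,r]
e7 timeout(1): 1[back,v=2,r]
e8 deliver 1→0: 0[back,v=2,r]
e9 deliver 0→1: ·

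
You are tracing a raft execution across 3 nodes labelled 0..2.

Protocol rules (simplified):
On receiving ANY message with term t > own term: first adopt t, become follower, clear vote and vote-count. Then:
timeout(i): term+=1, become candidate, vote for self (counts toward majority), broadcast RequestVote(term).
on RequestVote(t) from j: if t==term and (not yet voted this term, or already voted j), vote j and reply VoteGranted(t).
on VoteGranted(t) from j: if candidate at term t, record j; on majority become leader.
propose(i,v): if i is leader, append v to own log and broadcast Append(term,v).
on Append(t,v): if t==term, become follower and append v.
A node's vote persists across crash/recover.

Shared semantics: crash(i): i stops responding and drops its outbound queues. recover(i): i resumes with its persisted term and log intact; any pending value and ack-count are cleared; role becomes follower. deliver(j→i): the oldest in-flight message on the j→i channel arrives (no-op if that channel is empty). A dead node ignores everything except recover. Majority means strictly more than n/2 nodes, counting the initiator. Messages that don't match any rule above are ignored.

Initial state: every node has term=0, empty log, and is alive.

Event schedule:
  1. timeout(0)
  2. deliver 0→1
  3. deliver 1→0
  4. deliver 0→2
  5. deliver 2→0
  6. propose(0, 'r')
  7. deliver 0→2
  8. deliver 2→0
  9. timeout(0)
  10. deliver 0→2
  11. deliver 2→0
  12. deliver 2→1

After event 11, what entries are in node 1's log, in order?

1. timeout(0):  <0:cand t1 ->
2. deliver 0→1:  <1:foll t1 ->
3. deliver 1→0:  <0:lead t1 ->
4. deliver 0→2:  <2:foll t1 ->
5. deliver 2→0:  nop
6. propose(0,'r'):  <0:lead t1 r>
7. deliver 0→2:  <2:foll t1 r>
8. deliver 2→0:  nop
9. timeout(0):  <0:cand t2 r>
10. deliver 0→2:  <2:foll t2 r>
11. deliver 2→0:  <0:lead t2 r>

empty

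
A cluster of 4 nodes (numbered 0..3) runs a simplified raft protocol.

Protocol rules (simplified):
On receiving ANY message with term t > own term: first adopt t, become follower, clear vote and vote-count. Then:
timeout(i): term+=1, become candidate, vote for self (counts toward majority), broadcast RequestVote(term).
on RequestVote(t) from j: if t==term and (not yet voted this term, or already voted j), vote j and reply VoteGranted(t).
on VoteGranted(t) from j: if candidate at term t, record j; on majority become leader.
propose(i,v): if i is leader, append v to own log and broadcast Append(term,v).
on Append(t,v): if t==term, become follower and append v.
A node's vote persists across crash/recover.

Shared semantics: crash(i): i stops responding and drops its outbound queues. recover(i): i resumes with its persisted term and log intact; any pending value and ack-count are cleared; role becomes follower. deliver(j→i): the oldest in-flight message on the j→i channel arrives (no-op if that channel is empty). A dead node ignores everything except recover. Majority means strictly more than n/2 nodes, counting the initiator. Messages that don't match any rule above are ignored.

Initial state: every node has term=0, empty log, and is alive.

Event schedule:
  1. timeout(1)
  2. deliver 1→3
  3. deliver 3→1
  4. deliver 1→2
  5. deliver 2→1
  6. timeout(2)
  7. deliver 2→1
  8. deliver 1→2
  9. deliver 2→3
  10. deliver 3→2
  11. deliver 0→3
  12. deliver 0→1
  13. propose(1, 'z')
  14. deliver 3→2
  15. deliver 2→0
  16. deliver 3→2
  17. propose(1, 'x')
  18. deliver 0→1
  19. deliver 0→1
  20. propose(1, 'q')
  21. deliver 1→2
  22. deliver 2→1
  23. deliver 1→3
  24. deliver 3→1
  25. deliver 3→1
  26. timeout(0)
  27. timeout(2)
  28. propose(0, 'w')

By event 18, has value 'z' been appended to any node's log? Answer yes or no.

e1 timeout(1): 1[cand,t=1,-]
e2 deliver 1→3: 3[foll,t=1,-]
e3 deliver 3→1: ·
e4 deliver 1→2: 2[foll,t=1,-]
e5 deliver 2→1: 1[lead,t=1,-]
e6 timeout(2): 2[cand,t=2,-]
e7 deliver 2→1: 1[foll,t=2,-]
e8 deliver 1→2: ·
e9 deliver 2→3: 3[foll,t=2,-]
e10 deliver 3→2: 2[lead,t=2,-]
e11 deliver 0→3: ·
e12 deliver 0→1: ·
e13 propose(1,'z'): ·
e14 deliver 3→2: ·
e15 deliver 2→0: 0[foll,t=2,-]
e16 deliver 3→2: ·
e17 propose(1,'x'): ·
e18 deliver 0→1: ·

no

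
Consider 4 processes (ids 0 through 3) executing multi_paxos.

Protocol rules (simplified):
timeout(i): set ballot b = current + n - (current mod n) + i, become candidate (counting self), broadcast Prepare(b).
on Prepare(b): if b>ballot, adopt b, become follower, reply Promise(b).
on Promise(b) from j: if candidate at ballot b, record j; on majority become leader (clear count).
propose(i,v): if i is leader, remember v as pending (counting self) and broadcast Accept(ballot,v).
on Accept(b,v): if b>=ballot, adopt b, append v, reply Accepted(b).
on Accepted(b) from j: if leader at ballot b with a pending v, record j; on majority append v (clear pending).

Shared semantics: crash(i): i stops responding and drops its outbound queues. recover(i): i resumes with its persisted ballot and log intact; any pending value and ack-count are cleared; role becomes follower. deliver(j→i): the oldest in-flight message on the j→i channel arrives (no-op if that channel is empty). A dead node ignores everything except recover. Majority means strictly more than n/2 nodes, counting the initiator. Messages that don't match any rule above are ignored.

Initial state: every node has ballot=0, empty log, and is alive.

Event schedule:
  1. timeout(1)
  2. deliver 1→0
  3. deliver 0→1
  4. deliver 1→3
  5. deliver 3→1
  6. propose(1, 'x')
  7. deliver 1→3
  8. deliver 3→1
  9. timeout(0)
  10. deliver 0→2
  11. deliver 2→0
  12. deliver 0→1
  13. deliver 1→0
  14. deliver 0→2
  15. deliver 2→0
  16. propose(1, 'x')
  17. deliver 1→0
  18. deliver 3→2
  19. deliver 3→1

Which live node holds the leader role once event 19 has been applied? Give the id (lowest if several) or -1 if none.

after 1 — timeout(1): n1:cand/b5/[-]
after 2 — deliver 1→0: n0:foll/b5/[-]
after 3 — deliver 0→1: ·
after 4 — deliver 1→3: n3:foll/b5/[-]
after 5 — deliver 3→1: n1:lead/b5/[-]
after 6 — propose(1,'x'): ·
after 7 — deliver 1→3: n3:foll/b5/[x]
after 8 — deliver 3→1: ·
after 9 — timeout(0): n0:cand/b8/[-]
after 10 — deliver 0→2: n2:foll/b8/[-]
after 11 — deliver 2→0: ·
after 12 — deliver 0→1: n1:foll/b8/[-]
after 13 — deliver 1→0: ·
after 14 — deliver 0→2: ·
after 15 — deliver 2→0: ·
after 16 — propose(1,'x'): ·
after 17 — deliver 1→0: n0:lead/b8/[-]
after 18 — deliver 3→2: ·
after 19 — deliver 3→1: ·

0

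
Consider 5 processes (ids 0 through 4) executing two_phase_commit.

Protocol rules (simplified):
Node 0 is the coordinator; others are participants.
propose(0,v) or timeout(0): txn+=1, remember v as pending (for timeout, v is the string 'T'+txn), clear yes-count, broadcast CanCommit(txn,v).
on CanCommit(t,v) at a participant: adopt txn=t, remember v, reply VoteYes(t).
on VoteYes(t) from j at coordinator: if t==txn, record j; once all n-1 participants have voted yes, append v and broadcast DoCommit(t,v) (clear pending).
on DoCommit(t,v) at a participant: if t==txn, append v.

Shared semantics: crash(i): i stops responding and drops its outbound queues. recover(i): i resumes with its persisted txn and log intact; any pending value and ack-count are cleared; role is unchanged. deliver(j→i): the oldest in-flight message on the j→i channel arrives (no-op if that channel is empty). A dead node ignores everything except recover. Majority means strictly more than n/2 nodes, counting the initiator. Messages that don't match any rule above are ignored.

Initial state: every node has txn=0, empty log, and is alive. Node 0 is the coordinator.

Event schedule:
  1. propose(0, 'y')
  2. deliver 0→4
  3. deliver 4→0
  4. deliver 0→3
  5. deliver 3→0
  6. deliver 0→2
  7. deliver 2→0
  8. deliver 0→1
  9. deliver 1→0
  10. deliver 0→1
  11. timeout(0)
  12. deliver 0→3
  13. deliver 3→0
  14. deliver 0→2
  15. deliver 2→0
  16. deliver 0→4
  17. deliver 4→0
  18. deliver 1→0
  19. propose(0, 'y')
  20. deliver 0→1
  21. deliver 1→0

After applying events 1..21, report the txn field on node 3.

after 1 — propose(0,'y'): n0:coor/t1/[-]
after 2 — deliver 0→4: n4:part/t1/[-]
after 3 — deliver 4→0: ·
after 4 — deliver 0→3: n3:part/t1/[-]
after 5 — deliver 3→0: ·
after 6 — deliver 0→2: n2:part/t1/[-]
after 7 — deliver 2→0: ·
after 8 — deliver 0→1: n1:part/t1/[-]
after 9 — deliver 1→0: n0:coor/t1/[y]
after 10 — deliver 0→1: n1:part/t1/[y]
after 11 — timeout(0): n0:coor/t2/[y]
after 12 — deliver 0→3: n3:part/t1/[y]
after 13 — deliver 3→0: ·
after 14 — deliver 0→2: n2:part/t1/[y]
after 15 — deliver 2→0: ·
after 16 — deliver 0→4: n4:part/t1/[y]
after 17 — deliver 4→0: ·
after 18 — deliver 1→0: ·
after 19 — propose(0,'y'): n0:coor/t3/[y]
after 20 — deliver 0→1: n1:part/t2/[y]
after 21 — deliver 1→0: ·

1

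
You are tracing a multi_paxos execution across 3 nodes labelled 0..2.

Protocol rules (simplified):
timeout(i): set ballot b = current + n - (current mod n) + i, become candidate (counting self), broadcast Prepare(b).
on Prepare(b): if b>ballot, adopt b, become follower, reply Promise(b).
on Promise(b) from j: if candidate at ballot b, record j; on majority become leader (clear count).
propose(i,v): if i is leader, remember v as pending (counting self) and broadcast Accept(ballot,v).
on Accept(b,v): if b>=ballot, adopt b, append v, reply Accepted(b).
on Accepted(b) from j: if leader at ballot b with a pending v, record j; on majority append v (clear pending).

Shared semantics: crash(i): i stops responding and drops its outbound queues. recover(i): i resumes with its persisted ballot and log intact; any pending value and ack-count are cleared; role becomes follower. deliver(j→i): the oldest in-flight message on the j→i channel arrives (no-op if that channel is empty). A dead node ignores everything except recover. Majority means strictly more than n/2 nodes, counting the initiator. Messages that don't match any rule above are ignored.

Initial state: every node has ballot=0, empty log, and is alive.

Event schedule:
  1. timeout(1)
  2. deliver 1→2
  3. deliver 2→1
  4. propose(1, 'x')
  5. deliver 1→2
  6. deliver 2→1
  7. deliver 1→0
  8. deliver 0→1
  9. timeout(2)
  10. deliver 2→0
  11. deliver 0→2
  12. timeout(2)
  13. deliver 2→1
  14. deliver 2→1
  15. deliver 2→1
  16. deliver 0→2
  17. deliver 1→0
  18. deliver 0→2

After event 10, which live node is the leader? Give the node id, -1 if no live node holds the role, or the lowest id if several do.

1

after 1 — timeout(1): n1:cand/b4/[-]
after 2 — deliver 1→2: n2:foll/b4/[-]
after 3 — deliver 2→1: n1:lead/b4/[-]
after 4 — propose(1,'x'): ·
after 5 — deliver 1→2: n2:foll/b4/[x]
after 6 — deliver 2→1: n1:lead/b4/[x]
after 7 — deliver 1→0: n0:foll/b4/[-]
after 8 — deliver 0→1: ·
after 9 — timeout(2): n2:cand/b8/[x]
after 10 — deliver 2→0: n0:foll/b8/[-]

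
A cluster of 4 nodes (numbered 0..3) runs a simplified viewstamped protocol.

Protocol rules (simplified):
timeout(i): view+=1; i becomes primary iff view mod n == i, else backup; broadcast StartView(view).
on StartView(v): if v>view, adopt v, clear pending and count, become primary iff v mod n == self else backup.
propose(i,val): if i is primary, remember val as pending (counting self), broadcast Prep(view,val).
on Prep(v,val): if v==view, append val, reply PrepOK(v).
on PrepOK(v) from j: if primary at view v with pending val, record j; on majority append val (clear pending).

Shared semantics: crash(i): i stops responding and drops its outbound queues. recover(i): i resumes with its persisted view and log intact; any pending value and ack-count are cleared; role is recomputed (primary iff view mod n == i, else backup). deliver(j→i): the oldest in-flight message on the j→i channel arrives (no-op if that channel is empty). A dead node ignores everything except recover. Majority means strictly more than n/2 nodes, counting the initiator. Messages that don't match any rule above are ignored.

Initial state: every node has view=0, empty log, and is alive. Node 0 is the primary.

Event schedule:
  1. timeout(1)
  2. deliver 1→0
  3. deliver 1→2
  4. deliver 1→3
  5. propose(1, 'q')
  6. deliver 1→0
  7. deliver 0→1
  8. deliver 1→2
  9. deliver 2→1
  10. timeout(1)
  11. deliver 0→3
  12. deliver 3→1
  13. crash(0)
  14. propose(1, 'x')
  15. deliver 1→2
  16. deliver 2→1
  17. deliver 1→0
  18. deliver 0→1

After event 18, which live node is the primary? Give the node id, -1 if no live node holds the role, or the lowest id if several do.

2

step 1 timeout(1): 1={prim,v=1,log=-}
step 2 deliver 1→0: 0={back,v=1,log=-}
step 3 deliver 1→2: 2={back,v=1,log=-}
step 4 deliver 1→3: 3={back,v=1,log=-}
step 5 propose(1,'q'): —
step 6 deliver 1→0: 0={back,v=1,log=q}
step 7 deliver 0→1: —
step 8 deliver 1→2: 2={back,v=1,log=q}
step 9 deliver 2→1: 1={prim,v=1,log=q}
step 10 timeout(1): 1={back,v=2,log=q}
step 11 deliver 0→3: —
step 12 deliver 3→1: —
step 13 crash(0): 0={✗back,v=1,log=q}
step 14 propose(1,'x'): —
step 15 deliver 1→2: 2={prim,v=2,log=q}
step 16 deliver 2→1: —
step 17 deliver 1→0: —
step 18 deliver 0→1: —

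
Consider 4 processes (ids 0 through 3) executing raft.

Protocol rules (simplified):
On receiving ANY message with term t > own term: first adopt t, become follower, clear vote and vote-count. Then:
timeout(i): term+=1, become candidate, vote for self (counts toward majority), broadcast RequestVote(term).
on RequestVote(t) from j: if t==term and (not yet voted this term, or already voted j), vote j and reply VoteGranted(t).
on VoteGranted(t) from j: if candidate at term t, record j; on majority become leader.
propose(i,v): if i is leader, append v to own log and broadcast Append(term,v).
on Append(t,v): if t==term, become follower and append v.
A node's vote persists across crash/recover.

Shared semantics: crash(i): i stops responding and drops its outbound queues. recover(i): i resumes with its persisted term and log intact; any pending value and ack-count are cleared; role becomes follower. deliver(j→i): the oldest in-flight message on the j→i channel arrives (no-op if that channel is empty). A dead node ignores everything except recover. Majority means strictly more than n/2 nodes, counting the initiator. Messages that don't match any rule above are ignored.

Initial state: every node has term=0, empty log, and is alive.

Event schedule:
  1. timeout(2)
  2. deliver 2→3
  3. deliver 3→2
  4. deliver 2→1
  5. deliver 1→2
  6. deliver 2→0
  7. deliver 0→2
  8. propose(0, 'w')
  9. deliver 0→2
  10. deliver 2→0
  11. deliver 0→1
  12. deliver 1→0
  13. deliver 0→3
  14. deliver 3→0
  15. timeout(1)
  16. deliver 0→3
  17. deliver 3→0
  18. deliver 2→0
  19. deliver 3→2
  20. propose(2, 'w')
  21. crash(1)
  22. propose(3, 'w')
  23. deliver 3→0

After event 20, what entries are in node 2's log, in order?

1. timeout(2):  <2:cand t1 ->
2. deliver 2→3:  <3:foll t1 ->
3. deliver 3→2:  nop
4. deliver 2→1:  <1:foll t1 ->
5. deliver 1→2:  <2:lead t1 ->
6. deliver 2→0:  <0:foll t1 ->
7. deliver 0→2:  nop
8. propose(0,'w'):  nop
9. deliver 0→2:  nop
10. deliver 2→0:  nop
11. deliver 0→1:  nop
12. deliver 1→0:  nop
13. deliver 0→3:  nop
14. deliver 3→0:  nop
15. timeout(1):  <1:cand t2 ->
16. deliver 0→3:  nop
17. deliver 3→0:  nop
18. deliver 2→0:  nop
19. deliver 3→2:  nop
20. propose(2,'w'):  <2:lead t1 w>

w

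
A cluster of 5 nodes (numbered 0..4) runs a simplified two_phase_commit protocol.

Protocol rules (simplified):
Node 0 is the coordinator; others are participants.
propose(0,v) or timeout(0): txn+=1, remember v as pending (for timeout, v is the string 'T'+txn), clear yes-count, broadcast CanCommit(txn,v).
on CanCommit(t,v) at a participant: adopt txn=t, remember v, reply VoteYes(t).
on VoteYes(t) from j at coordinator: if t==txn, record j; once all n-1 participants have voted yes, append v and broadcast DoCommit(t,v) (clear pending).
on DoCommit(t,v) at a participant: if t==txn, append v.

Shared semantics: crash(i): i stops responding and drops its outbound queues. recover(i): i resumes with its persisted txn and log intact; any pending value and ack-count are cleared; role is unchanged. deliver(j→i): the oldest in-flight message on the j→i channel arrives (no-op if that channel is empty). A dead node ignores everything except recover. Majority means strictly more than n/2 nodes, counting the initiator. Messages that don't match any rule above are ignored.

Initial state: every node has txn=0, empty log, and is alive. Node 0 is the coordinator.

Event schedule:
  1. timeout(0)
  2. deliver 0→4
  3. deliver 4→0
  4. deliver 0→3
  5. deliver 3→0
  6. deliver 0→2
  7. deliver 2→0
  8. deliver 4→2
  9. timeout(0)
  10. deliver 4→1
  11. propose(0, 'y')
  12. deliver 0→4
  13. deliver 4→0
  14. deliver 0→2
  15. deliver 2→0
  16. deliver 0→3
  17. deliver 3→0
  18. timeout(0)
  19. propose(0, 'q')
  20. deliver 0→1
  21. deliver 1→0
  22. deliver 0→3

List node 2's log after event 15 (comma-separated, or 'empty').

[1] timeout(0) → N0(coor t1 [-])
[2] deliver 0→4 → N4(part t1 [-])
[3] deliver 4→0 → ∅
[4] deliver 0→3 → N3(part t1 [-])
[5] deliver 3→0 → ∅
[6] deliver 0→2 → N2(part t1 [-])
[7] deliver 2→0 → ∅
[8] deliver 4→2 → ∅
[9] timeout(0) → N0(coor t2 [-])
[10] deliver 4→1 → ∅
[11] propose(0,'y') → N0(coor t3 [-])
[12] deliver 0→4 → N4(part t2 [-])
[13] deliver 4→0 → ∅
[14] deliver 0→2 → N2(part t2 [-])
[15] deliver 2→0 → ∅

empty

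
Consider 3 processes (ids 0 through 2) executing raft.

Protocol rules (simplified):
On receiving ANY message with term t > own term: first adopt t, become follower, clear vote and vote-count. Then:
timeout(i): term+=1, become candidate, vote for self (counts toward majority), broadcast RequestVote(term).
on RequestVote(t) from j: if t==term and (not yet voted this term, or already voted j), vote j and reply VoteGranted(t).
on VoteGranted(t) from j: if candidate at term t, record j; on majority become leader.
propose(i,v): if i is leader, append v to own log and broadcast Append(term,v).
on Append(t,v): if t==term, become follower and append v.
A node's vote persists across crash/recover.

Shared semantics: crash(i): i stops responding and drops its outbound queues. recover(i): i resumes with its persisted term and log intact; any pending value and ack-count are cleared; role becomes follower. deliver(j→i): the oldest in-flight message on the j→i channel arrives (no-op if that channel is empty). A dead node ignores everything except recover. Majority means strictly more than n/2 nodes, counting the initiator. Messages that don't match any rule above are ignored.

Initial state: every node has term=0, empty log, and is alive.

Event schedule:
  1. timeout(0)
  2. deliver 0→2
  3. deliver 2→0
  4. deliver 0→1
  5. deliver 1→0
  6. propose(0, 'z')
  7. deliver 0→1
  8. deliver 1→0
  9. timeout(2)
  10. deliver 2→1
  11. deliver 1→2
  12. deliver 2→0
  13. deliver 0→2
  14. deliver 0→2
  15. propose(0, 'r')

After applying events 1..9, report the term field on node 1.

1

e1 timeout(0): 0[cand,t=1,-]
e2 deliver 0→2: 2[foll,t=1,-]
e3 deliver 2→0: 0[lead,t=1,-]
e4 deliver 0→1: 1[foll,t=1,-]
e5 deliver 1→0: ·
e6 propose(0,'z'): 0[lead,t=1,z]
e7 deliver 0→1: 1[foll,t=1,z]
e8 deliver 1→0: ·
e9 timeout(2): 2[cand,t=2,-]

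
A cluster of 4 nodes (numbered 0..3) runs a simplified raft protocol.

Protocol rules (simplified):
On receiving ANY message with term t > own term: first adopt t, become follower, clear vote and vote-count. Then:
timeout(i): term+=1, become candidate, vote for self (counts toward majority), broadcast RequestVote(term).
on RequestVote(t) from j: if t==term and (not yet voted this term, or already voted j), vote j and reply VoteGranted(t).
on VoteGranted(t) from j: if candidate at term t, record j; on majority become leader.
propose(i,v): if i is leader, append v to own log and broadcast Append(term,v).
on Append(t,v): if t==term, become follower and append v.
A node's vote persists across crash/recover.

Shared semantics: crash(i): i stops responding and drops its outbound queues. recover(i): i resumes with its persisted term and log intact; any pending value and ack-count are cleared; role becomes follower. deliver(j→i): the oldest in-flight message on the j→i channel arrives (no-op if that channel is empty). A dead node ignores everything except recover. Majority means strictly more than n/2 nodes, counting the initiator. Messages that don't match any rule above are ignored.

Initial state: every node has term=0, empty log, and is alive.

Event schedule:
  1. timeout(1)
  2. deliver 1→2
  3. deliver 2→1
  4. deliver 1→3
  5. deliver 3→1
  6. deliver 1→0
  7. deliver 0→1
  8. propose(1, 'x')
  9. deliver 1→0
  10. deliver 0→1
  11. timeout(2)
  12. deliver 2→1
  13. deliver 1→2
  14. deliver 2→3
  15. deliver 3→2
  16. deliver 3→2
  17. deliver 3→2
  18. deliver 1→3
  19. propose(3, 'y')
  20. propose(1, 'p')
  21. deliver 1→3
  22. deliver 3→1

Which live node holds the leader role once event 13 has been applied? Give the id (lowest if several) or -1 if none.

-1

e1 timeout(1): 1[cand,t=1,-]
e2 deliver 1→2: 2[foll,t=1,-]
e3 deliver 2→1: ·
e4 deliver 1→3: 3[foll,t=1,-]
e5 deliver 3→1: 1[lead,t=1,-]
e6 deliver 1→0: 0[foll,t=1,-]
e7 deliver 0→1: ·
e8 propose(1,'x'): 1[lead,t=1,x]
e9 deliver 1→0: 0[foll,t=1,x]
e10 deliver 0→1: ·
e11 timeout(2): 2[cand,t=2,-]
e12 deliver 2→1: 1[foll,t=2,x]
e13 deliver 1→2: ·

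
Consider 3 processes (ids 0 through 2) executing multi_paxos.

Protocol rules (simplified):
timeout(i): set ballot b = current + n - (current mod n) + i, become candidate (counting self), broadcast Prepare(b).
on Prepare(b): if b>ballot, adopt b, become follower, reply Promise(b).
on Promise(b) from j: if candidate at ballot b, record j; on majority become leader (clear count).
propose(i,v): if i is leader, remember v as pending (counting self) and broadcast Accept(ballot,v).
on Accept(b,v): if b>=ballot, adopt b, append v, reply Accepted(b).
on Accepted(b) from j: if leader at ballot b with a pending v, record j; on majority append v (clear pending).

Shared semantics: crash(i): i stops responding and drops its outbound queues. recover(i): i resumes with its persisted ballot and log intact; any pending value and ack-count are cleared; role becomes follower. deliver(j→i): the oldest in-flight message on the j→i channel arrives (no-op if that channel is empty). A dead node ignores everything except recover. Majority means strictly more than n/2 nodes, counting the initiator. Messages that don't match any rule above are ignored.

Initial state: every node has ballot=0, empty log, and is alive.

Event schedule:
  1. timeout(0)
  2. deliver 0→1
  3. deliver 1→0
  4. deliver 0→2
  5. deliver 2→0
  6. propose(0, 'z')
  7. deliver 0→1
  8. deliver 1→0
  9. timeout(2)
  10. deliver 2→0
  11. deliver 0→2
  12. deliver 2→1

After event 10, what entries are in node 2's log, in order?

[1] timeout(0) → N0(cand b3 [-])
[2] deliver 0→1 → N1(foll b3 [-])
[3] deliver 1→0 → N0(lead b3 [-])
[4] deliver 0→2 → N2(foll b3 [-])
[5] deliver 2→0 → ∅
[6] propose(0,'z') → ∅
[7] deliver 0→1 → N1(foll b3 [z])
[8] deliver 1→0 → N0(lead b3 [z])
[9] timeout(2) → N2(cand b8 [-])
[10] deliver 2→0 → N0(foll b8 [z])

empty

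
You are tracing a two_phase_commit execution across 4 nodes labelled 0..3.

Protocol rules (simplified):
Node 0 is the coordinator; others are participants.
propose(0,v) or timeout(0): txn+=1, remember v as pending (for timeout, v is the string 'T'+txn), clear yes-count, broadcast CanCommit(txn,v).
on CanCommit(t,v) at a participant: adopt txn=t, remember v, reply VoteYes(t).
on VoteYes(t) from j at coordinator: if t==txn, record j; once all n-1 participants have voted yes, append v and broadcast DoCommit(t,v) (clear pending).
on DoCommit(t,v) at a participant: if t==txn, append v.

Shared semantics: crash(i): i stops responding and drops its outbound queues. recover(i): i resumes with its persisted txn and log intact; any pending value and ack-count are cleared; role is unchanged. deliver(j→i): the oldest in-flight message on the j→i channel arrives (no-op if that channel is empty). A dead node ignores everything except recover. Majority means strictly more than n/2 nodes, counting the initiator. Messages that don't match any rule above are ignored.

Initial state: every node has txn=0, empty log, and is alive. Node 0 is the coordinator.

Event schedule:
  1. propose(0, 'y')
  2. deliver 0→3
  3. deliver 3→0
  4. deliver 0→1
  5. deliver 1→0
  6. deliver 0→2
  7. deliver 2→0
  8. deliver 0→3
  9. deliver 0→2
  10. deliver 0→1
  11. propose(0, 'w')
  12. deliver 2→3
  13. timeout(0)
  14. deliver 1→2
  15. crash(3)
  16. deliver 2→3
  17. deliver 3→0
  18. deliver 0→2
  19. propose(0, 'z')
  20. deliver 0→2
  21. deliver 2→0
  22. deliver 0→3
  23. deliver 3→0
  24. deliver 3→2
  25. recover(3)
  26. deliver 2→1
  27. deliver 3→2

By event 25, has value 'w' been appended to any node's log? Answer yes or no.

no

step 1 propose(0,'y'): 0={coor,t=1,log=-}
step 2 deliver 0→3: 3={part,t=1,log=-}
step 3 deliver 3→0: —
step 4 deliver 0→1: 1={part,t=1,log=-}
step 5 deliver 1→0: —
step 6 deliver 0→2: 2={part,t=1,log=-}
step 7 deliver 2→0: 0={coor,t=1,log=y}
step 8 deliver 0→3: 3={part,t=1,log=y}
step 9 deliver 0→2: 2={part,t=1,log=y}
step 10 deliver 0→1: 1={part,t=1,log=y}
step 11 propose(0,'w'): 0={coor,t=2,log=y}
step 12 deliver 2→3: —
step 13 timeout(0): 0={coor,t=3,log=y}
step 14 deliver 1→2: —
step 15 crash(3): 3={✗part,t=1,log=y}
step 16 deliver 2→3: —
step 17 deliver 3→0: —
step 18 deliver 0→2: 2={part,t=2,log=y}
step 19 propose(0,'z'): 0={coor,t=4,log=y}
step 20 deliver 0→2: 2={part,t=3,log=y}
step 21 deliver 2→0: —
step 22 deliver 0→3: —
step 23 deliver 3→0: —
step 24 deliver 3→2: —
step 25 recover(3): 3={part,t=1,log=y}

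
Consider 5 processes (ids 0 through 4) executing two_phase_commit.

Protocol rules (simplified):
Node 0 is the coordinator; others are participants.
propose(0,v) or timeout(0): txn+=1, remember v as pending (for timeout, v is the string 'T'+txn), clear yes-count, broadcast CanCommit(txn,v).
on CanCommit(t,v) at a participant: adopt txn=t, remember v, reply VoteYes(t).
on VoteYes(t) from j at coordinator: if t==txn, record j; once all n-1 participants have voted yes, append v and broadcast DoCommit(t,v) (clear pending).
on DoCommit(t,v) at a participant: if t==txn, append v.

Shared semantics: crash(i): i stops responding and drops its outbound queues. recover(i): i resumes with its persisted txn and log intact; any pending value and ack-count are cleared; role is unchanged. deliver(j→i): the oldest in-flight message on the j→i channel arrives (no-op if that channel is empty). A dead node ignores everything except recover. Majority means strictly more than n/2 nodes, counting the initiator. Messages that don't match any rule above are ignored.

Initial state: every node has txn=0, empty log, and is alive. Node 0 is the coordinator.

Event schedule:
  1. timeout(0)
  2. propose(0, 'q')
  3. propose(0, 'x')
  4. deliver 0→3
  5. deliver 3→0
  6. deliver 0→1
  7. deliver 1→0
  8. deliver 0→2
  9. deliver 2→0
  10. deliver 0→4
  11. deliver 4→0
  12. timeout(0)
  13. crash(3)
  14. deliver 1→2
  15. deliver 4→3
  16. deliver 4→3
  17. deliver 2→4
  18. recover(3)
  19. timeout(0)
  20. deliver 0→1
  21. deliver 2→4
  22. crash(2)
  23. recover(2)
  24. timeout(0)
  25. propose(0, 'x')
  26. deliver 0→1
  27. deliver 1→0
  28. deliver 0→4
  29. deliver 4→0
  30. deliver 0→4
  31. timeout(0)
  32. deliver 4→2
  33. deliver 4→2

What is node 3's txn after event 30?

1

[1] timeout(0) → N0(coor t1 [-])
[2] propose(0,'q') → N0(coor t2 [-])
[3] propose(0,'x') → N0(coor t3 [-])
[4] deliver 0→3 → N3(part t1 [-])
[5] deliver 3→0 → ∅
[6] deliver 0→1 → N1(part t1 [-])
[7] deliver 1→0 → ∅
[8] deliver 0→2 → N2(part t1 [-])
[9] deliver 2→0 → ∅
[10] deliver 0→4 → N4(part t1 [-])
[11] deliver 4→0 → ∅
[12] timeout(0) → N0(coor t4 [-])
[13] crash(3) → N3(✗part t1 [-])
[14] deliver 1→2 → ∅
[15] deliver 4→3 → ∅
[16] deliver 4→3 → ∅
[17] deliver 2→4 → ∅
[18] recover(3) → N3(part t1 [-])
[19] timeout(0) → N0(coor t5 [-])
[20] deliver 0→1 → N1(part t2 [-])
[21] deliver 2→4 → ∅
[22] crash(2) → N2(✗part t1 [-])
[23] recover(2) → N2(part t1 [-])
[24] timeout(0) → N0(coor t6 [-])
[25] propose(0,'x') → N0(coor t7 [-])
[26] deliver 0→1 → N1(part t3 [-])
[27] deliver 1→0 → ∅
[28] deliver 0→4 → N4(part t2 [-])
[29] deliver 4→0 → ∅
[30] deliver 0→4 → N4(part t3 [-])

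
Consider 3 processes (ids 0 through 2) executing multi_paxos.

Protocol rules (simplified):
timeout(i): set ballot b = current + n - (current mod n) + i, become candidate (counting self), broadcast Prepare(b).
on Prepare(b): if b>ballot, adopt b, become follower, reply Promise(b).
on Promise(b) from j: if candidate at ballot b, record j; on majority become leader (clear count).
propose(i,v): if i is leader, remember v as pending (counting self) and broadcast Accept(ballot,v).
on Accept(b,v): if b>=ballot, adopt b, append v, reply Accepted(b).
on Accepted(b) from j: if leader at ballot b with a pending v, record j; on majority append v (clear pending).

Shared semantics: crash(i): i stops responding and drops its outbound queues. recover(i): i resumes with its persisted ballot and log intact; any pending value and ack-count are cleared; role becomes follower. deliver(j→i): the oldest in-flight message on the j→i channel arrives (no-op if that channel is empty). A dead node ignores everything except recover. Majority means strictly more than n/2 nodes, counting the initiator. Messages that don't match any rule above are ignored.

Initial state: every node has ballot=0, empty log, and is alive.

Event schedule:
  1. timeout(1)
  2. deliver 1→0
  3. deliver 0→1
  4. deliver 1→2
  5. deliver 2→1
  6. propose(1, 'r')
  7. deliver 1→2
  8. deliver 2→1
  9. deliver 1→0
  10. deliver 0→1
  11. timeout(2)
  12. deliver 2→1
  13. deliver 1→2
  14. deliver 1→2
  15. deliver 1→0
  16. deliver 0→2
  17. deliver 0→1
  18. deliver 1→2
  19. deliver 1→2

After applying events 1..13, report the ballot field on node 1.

e1 timeout(1): 1[cand,b=4,-]
e2 deliver 1→0: 0[foll,b=4,-]
e3 deliver 0→1: 1[lead,b=4,-]
e4 deliver 1→2: 2[foll,b=4,-]
e5 deliver 2→1: ·
e6 propose(1,'r'): ·
e7 deliver 1→2: 2[foll,b=4,r]
e8 deliver 2→1: 1[lead,b=4,r]
e9 deliver 1→0: 0[foll,b=4,r]
e10 deliver 0→1: ·
e11 timeout(2): 2[cand,b=8,r]
e12 deliver 2→1: 1[foll,b=8,r]
e13 deliver 1→2: 2[lead,b=8,r]

8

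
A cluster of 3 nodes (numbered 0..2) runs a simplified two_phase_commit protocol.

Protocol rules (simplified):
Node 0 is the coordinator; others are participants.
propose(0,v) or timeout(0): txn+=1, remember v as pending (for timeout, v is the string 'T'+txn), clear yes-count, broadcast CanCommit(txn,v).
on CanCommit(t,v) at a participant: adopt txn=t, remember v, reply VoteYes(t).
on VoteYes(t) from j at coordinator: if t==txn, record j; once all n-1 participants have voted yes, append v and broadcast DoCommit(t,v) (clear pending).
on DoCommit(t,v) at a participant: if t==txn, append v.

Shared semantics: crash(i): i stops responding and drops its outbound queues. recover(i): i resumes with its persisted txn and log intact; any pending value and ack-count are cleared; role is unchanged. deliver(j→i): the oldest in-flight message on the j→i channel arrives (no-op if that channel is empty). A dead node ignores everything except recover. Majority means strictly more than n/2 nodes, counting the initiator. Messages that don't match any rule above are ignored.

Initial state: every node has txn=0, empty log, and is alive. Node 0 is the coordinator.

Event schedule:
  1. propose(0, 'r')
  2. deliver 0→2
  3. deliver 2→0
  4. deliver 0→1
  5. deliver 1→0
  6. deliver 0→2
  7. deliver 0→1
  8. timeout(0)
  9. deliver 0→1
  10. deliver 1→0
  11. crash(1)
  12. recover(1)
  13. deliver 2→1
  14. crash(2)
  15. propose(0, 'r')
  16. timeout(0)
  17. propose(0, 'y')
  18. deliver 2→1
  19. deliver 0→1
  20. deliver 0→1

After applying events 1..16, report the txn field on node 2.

[1] propose(0,'r') → N0(coor t1 [-])
[2] deliver 0→2 → N2(part t1 [-])
[3] deliver 2→0 → ∅
[4] deliver 0→1 → N1(part t1 [-])
[5] deliver 1→0 → N0(coor t1 [r])
[6] deliver 0→2 → N2(part t1 [r])
[7] deliver 0→1 → N1(part t1 [r])
[8] timeout(0) → N0(coor t2 [r])
[9] deliver 0→1 → N1(part t2 [r])
[10] deliver 1→0 → ∅
[11] crash(1) → N1(✗part t2 [r])
[12] recover(1) → N1(part t2 [r])
[13] deliver 2→1 → ∅
[14] crash(2) → N2(✗part t1 [r])
[15] propose(0,'r') → N0(coor t3 [r])
[16] timeout(0) → N0(coor t4 [r])

1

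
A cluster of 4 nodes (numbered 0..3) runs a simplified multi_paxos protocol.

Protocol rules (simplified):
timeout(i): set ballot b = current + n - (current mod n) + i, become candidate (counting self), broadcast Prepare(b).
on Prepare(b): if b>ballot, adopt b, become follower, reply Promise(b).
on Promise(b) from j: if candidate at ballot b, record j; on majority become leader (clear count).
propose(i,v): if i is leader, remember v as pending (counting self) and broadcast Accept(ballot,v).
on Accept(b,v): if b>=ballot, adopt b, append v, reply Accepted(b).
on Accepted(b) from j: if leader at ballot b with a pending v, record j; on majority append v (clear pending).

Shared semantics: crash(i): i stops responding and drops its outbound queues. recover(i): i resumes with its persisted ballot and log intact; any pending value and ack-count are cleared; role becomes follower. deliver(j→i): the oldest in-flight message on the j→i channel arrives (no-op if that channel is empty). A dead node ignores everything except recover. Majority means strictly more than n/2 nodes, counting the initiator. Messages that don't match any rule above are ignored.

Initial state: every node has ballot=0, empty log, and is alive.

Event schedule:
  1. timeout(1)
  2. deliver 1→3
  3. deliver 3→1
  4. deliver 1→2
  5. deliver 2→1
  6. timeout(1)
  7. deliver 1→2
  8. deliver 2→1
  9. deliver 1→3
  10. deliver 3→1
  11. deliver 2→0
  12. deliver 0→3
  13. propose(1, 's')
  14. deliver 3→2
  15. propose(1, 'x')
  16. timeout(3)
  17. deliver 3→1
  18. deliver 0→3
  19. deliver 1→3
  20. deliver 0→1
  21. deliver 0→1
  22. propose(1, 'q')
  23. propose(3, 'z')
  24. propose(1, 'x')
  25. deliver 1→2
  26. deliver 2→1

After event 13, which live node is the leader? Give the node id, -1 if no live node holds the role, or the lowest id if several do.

1

1. timeout(1):  <1:cand b5 ->
2. deliver 1→3:  <3:foll b5 ->
3. deliver 3→1:  nop
4. deliver 1→2:  <2:foll b5 ->
5. deliver 2→1:  <1:lead b5 ->
6. timeout(1):  <1:cand b9 ->
7. deliver 1→2:  <2:foll b9 ->
8. deliver 2→1:  nop
9. deliver 1→3:  <3:foll b9 ->
10. deliver 3→1:  <1:lead b9 ->
11. deliver 2→0:  nop
12. deliver 0→3:  nop
13. propose(1,'s'):  nop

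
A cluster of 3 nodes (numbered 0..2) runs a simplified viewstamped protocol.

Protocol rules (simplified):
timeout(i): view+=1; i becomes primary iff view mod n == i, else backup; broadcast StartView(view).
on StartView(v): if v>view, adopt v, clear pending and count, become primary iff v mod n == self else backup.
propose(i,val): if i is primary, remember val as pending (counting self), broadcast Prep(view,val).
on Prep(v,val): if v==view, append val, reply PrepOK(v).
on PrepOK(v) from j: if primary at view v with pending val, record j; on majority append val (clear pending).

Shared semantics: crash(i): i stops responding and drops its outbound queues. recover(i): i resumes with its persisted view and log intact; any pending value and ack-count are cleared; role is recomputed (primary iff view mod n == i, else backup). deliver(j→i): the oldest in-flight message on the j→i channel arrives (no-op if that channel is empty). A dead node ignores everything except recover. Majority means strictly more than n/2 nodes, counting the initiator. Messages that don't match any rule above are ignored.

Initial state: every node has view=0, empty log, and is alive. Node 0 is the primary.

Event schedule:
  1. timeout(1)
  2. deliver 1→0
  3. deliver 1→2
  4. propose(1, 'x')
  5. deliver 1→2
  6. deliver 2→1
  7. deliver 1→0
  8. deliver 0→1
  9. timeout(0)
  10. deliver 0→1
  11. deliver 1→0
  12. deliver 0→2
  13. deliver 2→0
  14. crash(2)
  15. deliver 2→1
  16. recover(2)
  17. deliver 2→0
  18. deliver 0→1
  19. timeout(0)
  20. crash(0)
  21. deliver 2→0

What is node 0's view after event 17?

2

step 1 timeout(1): 1={prim,v=1,log=-}
step 2 deliver 1→0: 0={back,v=1,log=-}
step 3 deliver 1→2: 2={back,v=1,log=-}
step 4 propose(1,'x'): —
step 5 deliver 1→2: 2={back,v=1,log=x}
step 6 deliver 2→1: 1={prim,v=1,log=x}
step 7 deliver 1→0: 0={back,v=1,log=x}
step 8 deliver 0→1: —
step 9 timeout(0): 0={back,v=2,log=x}
step 10 deliver 0→1: 1={back,v=2,log=x}
step 11 deliver 1→0: —
step 12 deliver 0→2: 2={prim,v=2,log=x}
step 13 deliver 2→0: —
step 14 crash(2): 2={✗prim,v=2,log=x}
step 15 deliver 2→1: —
step 16 recover(2): 2={prim,v=2,log=x}
step 17 deliver 2→0: —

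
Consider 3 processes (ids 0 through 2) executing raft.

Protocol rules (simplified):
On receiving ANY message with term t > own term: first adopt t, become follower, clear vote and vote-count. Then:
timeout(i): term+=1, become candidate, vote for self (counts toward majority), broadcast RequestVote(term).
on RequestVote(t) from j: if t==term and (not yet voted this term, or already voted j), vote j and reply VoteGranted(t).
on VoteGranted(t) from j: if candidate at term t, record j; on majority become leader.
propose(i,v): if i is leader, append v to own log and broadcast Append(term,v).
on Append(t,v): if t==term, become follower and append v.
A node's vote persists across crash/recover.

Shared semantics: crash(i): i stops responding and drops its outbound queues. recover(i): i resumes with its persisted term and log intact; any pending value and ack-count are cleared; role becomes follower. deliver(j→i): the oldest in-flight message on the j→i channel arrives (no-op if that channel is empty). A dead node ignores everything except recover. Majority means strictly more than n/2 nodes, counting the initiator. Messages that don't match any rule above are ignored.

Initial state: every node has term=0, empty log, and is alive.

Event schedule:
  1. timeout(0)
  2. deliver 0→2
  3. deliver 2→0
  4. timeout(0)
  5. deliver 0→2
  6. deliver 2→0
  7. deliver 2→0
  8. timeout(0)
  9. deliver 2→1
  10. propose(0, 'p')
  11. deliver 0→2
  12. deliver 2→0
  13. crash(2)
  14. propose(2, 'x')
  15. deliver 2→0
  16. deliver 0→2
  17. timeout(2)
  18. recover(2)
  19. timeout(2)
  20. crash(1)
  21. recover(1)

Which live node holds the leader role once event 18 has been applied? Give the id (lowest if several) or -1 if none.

0

[1] timeout(0) → N0(cand t1 [-])
[2] deliver 0→2 → N2(foll t1 [-])
[3] deliver 2→0 → N0(lead t1 [-])
[4] timeout(0) → N0(cand t2 [-])
[5] deliver 0→2 → N2(foll t2 [-])
[6] deliver 2→0 → N0(lead t2 [-])
[7] deliver 2→0 → ∅
[8] timeout(0) → N0(cand t3 [-])
[9] deliver 2→1 → ∅
[10] propose(0,'p') → ∅
[11] deliver 0→2 → N2(foll t3 [-])
[12] deliver 2→0 → N0(lead t3 [-])
[13] crash(2) → N2(✗foll t3 [-])
[14] propose(2,'x') → ∅
[15] deliver 2→0 → ∅
[16] deliver 0→2 → ∅
[17] timeout(2) → ∅
[18] recover(2) → N2(foll t3 [-])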